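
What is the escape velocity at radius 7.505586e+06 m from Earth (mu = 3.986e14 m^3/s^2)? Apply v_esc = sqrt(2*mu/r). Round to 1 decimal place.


Step 1: 2*mu/r = 2 * 3.986e14 / 7.505586e+06 = 106214224.9786
Step 2: v_esc = sqrt(106214224.9786) = 10306.0 m/s

10306.0


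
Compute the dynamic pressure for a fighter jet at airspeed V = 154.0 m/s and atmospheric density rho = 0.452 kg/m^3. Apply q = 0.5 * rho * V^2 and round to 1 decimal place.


Step 1: V^2 = 154.0^2 = 23716.0
Step 2: q = 0.5 * 0.452 * 23716.0
Step 3: q = 5359.8 Pa

5359.8


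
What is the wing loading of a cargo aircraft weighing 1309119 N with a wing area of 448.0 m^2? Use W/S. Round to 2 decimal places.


Step 1: Wing loading = W / S = 1309119 / 448.0
Step 2: Wing loading = 2922.14 N/m^2

2922.14


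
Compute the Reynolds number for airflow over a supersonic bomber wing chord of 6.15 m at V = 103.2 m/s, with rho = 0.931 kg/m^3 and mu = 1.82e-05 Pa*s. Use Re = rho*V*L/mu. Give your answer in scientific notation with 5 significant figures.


Step 1: Numerator = rho * V * L = 0.931 * 103.2 * 6.15 = 590.88708
Step 2: Re = 590.88708 / 1.82e-05
Step 3: Re = 3.2466e+07

3.2466e+07


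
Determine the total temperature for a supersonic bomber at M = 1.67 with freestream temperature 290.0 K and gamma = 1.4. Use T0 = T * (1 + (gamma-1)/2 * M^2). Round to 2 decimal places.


Step 1: (gamma-1)/2 = 0.2
Step 2: M^2 = 2.7889
Step 3: 1 + 0.2 * 2.7889 = 1.55778
Step 4: T0 = 290.0 * 1.55778 = 451.76 K

451.76


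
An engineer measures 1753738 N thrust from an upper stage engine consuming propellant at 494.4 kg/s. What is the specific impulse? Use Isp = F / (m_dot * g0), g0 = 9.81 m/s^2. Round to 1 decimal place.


Step 1: m_dot * g0 = 494.4 * 9.81 = 4850.06
Step 2: Isp = 1753738 / 4850.06 = 361.6 s

361.6


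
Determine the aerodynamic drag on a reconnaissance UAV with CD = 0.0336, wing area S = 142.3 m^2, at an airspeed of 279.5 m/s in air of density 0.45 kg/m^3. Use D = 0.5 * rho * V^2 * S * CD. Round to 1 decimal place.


Step 1: Dynamic pressure q = 0.5 * 0.45 * 279.5^2 = 17577.0563 Pa
Step 2: Drag D = q * S * CD = 17577.0563 * 142.3 * 0.0336
Step 3: D = 84040.8 N

84040.8


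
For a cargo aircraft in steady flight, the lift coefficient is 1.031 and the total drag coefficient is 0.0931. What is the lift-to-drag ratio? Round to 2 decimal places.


Step 1: L/D = CL / CD = 1.031 / 0.0931
Step 2: L/D = 11.07

11.07


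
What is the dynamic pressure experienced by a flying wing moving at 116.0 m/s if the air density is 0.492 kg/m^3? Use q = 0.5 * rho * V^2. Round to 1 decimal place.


Step 1: V^2 = 116.0^2 = 13456.0
Step 2: q = 0.5 * 0.492 * 13456.0
Step 3: q = 3310.2 Pa

3310.2


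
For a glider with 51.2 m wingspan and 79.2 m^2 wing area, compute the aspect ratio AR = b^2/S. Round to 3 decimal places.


Step 1: b^2 = 51.2^2 = 2621.44
Step 2: AR = 2621.44 / 79.2 = 33.099

33.099


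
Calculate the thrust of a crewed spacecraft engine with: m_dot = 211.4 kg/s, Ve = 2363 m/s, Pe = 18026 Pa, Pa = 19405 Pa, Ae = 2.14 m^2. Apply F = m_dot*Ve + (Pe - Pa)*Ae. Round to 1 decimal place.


Step 1: Momentum thrust = m_dot * Ve = 211.4 * 2363 = 499538.2 N
Step 2: Pressure thrust = (Pe - Pa) * Ae = (18026 - 19405) * 2.14 = -2951.06 N
Step 3: Total thrust F = 499538.2 + -2951.06 = 496587.1 N

496587.1


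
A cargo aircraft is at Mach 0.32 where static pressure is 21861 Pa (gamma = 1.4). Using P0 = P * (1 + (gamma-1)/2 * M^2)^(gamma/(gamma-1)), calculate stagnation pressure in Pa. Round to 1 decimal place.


Step 1: (gamma-1)/2 * M^2 = 0.2 * 0.1024 = 0.02048
Step 2: 1 + 0.02048 = 1.02048
Step 3: Exponent gamma/(gamma-1) = 3.5
Step 4: P0 = 21861 * 1.02048^3.5 = 23468.5 Pa

23468.5


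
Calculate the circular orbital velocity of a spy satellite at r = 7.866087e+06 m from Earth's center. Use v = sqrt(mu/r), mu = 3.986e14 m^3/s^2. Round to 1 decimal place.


Step 1: mu / r = 3.986e14 / 7.866087e+06 = 50673225.455
Step 2: v = sqrt(50673225.455) = 7118.5 m/s

7118.5


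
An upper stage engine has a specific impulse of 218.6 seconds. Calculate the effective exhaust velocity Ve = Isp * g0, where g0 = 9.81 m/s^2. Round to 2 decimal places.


Step 1: Ve = Isp * g0 = 218.6 * 9.81
Step 2: Ve = 2144.47 m/s

2144.47


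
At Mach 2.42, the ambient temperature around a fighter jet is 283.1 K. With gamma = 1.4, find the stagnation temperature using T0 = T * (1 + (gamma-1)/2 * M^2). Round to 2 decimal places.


Step 1: (gamma-1)/2 = 0.2
Step 2: M^2 = 5.8564
Step 3: 1 + 0.2 * 5.8564 = 2.17128
Step 4: T0 = 283.1 * 2.17128 = 614.69 K

614.69


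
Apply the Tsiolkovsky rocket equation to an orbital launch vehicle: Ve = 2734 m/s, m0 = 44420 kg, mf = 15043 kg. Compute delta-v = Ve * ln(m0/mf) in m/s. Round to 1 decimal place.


Step 1: Mass ratio m0/mf = 44420 / 15043 = 2.952868
Step 2: ln(2.952868) = 1.082777
Step 3: delta-v = 2734 * 1.082777 = 2960.3 m/s

2960.3


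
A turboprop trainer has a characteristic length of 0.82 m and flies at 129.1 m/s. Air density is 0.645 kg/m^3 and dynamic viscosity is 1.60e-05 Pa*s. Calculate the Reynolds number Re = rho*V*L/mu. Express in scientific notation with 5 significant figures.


Step 1: Numerator = rho * V * L = 0.645 * 129.1 * 0.82 = 68.28099
Step 2: Re = 68.28099 / 1.60e-05
Step 3: Re = 4.2676e+06

4.2676e+06


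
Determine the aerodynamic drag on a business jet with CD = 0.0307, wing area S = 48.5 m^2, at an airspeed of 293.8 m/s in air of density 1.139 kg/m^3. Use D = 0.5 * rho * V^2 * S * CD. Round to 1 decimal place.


Step 1: Dynamic pressure q = 0.5 * 1.139 * 293.8^2 = 49158.3516 Pa
Step 2: Drag D = q * S * CD = 49158.3516 * 48.5 * 0.0307
Step 3: D = 73194.3 N

73194.3


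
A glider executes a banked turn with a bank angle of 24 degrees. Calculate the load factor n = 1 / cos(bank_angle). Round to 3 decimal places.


Step 1: Convert 24 degrees to radians = 0.418879
Step 2: cos(24 deg) = 0.913545
Step 3: n = 1 / 0.913545 = 1.095

1.095


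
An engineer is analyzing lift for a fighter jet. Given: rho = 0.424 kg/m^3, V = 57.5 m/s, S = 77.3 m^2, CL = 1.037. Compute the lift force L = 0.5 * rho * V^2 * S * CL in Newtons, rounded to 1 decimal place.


Step 1: Calculate dynamic pressure q = 0.5 * 0.424 * 57.5^2 = 0.5 * 0.424 * 3306.25 = 700.925 Pa
Step 2: Multiply by wing area and lift coefficient: L = 700.925 * 77.3 * 1.037
Step 3: L = 54181.5025 * 1.037 = 56186.2 N

56186.2


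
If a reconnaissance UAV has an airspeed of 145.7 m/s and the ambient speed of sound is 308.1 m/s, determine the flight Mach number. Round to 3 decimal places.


Step 1: M = V / a = 145.7 / 308.1
Step 2: M = 0.473

0.473


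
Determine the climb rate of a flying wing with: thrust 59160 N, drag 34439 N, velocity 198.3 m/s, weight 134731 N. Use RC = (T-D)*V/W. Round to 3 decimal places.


Step 1: Excess thrust = T - D = 59160 - 34439 = 24721 N
Step 2: Excess power = 24721 * 198.3 = 4902174.3 W
Step 3: RC = 4902174.3 / 134731 = 36.385 m/s

36.385


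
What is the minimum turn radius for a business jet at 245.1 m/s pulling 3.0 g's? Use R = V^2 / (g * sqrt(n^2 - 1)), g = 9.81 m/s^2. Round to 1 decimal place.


Step 1: V^2 = 245.1^2 = 60074.01
Step 2: n^2 - 1 = 3.0^2 - 1 = 8.0
Step 3: sqrt(8.0) = 2.828427
Step 4: R = 60074.01 / (9.81 * 2.828427) = 2165.1 m

2165.1


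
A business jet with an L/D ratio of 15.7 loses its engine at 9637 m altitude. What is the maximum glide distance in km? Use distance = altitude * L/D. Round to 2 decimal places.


Step 1: Glide distance = altitude * L/D = 9637 * 15.7 = 151300.9 m
Step 2: Convert to km: 151300.9 / 1000 = 151.30 km

151.30


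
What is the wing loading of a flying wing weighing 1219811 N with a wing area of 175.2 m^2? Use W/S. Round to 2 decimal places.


Step 1: Wing loading = W / S = 1219811 / 175.2
Step 2: Wing loading = 6962.39 N/m^2

6962.39


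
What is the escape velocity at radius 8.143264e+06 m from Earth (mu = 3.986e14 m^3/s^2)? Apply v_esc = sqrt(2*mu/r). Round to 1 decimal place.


Step 1: 2*mu/r = 2 * 3.986e14 / 8.143264e+06 = 97896862.9778
Step 2: v_esc = sqrt(97896862.9778) = 9894.3 m/s

9894.3


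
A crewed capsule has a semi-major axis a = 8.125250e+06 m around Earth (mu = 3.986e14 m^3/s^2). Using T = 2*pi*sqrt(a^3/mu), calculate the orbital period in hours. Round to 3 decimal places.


Step 1: a^3 / mu = 5.364265e+20 / 3.986e14 = 1.345776e+06
Step 2: sqrt(1.345776e+06) = 1160.076 s
Step 3: T = 2*pi * 1160.076 = 7288.97 s
Step 4: T in hours = 7288.97 / 3600 = 2.025 hours

2.025


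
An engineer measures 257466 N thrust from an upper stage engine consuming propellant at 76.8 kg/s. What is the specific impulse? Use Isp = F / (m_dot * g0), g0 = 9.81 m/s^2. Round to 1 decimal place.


Step 1: m_dot * g0 = 76.8 * 9.81 = 753.41
Step 2: Isp = 257466 / 753.41 = 341.7 s

341.7


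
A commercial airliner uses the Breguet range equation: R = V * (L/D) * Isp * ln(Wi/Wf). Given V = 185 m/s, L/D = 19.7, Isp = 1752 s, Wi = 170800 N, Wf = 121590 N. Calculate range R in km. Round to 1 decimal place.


Step 1: Coefficient = V * (L/D) * Isp = 185 * 19.7 * 1752 = 6385164.0 m
Step 2: Wi/Wf = 170800 / 121590 = 1.404721
Step 3: ln(1.404721) = 0.339839
Step 4: R = 6385164.0 * 0.339839 = 2169924.9 m = 2169.9 km

2169.9


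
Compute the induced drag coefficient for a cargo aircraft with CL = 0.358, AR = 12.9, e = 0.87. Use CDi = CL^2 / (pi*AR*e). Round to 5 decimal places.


Step 1: CL^2 = 0.358^2 = 0.128164
Step 2: pi * AR * e = 3.14159 * 12.9 * 0.87 = 35.258094
Step 3: CDi = 0.128164 / 35.258094 = 0.00364

0.00364


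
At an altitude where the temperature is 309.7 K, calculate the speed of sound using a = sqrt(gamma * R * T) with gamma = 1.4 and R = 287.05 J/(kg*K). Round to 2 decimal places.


Step 1: gamma * R * T = 1.4 * 287.05 * 309.7 = 124459.139
Step 2: a = sqrt(124459.139) = 352.79 m/s

352.79


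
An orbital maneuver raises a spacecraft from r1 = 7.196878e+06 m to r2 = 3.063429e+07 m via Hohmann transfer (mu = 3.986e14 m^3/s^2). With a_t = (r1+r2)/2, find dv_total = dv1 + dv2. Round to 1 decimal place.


Step 1: Transfer semi-major axis a_t = (7.196878e+06 + 3.063429e+07) / 2 = 1.891558e+07 m
Step 2: v1 (circular at r1) = sqrt(mu/r1) = 7442.12 m/s
Step 3: v_t1 = sqrt(mu*(2/r1 - 1/a_t)) = 9470.89 m/s
Step 4: dv1 = |9470.89 - 7442.12| = 2028.77 m/s
Step 5: v2 (circular at r2) = 3607.15 m/s, v_t2 = 2224.98 m/s
Step 6: dv2 = |3607.15 - 2224.98| = 1382.17 m/s
Step 7: Total delta-v = 2028.77 + 1382.17 = 3410.9 m/s

3410.9


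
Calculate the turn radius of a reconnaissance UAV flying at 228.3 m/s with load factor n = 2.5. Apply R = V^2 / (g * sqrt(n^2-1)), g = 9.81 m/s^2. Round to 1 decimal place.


Step 1: V^2 = 228.3^2 = 52120.89
Step 2: n^2 - 1 = 2.5^2 - 1 = 5.25
Step 3: sqrt(5.25) = 2.291288
Step 4: R = 52120.89 / (9.81 * 2.291288) = 2318.8 m

2318.8


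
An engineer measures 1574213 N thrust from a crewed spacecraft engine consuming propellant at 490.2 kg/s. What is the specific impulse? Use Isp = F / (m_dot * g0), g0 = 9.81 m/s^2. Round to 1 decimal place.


Step 1: m_dot * g0 = 490.2 * 9.81 = 4808.86
Step 2: Isp = 1574213 / 4808.86 = 327.4 s

327.4


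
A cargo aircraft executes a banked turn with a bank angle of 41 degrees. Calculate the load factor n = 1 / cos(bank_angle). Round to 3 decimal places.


Step 1: Convert 41 degrees to radians = 0.715585
Step 2: cos(41 deg) = 0.75471
Step 3: n = 1 / 0.75471 = 1.325

1.325


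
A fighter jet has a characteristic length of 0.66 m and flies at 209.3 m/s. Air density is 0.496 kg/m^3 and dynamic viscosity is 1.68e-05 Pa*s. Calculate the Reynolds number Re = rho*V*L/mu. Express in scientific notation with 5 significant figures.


Step 1: Numerator = rho * V * L = 0.496 * 209.3 * 0.66 = 68.516448
Step 2: Re = 68.516448 / 1.68e-05
Step 3: Re = 4.0784e+06

4.0784e+06


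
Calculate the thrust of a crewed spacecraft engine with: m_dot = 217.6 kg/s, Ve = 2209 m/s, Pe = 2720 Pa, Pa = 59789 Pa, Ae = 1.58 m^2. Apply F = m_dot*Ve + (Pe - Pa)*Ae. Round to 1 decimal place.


Step 1: Momentum thrust = m_dot * Ve = 217.6 * 2209 = 480678.4 N
Step 2: Pressure thrust = (Pe - Pa) * Ae = (2720 - 59789) * 1.58 = -90169.02 N
Step 3: Total thrust F = 480678.4 + -90169.02 = 390509.4 N

390509.4


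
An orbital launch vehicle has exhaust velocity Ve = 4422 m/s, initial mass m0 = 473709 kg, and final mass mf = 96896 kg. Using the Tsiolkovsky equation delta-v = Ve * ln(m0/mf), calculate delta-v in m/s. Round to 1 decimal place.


Step 1: Mass ratio m0/mf = 473709 / 96896 = 4.88884
Step 2: ln(4.88884) = 1.586955
Step 3: delta-v = 4422 * 1.586955 = 7017.5 m/s

7017.5


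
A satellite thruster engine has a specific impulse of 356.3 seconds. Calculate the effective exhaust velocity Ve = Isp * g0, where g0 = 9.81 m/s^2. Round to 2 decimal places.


Step 1: Ve = Isp * g0 = 356.3 * 9.81
Step 2: Ve = 3495.30 m/s

3495.30


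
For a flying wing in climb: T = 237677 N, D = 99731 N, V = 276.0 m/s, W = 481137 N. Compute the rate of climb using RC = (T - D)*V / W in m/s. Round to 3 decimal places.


Step 1: Excess thrust = T - D = 237677 - 99731 = 137946 N
Step 2: Excess power = 137946 * 276.0 = 38073096.0 W
Step 3: RC = 38073096.0 / 481137 = 79.132 m/s

79.132


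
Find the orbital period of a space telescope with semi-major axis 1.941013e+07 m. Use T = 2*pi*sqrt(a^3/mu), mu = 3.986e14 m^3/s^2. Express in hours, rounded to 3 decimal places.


Step 1: a^3 / mu = 7.312828e+21 / 3.986e14 = 1.834628e+07
Step 2: sqrt(1.834628e+07) = 4283.2559 s
Step 3: T = 2*pi * 4283.2559 = 26912.49 s
Step 4: T in hours = 26912.49 / 3600 = 7.476 hours

7.476


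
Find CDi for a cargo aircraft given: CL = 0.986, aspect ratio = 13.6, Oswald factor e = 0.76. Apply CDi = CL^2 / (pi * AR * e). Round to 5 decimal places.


Step 1: CL^2 = 0.986^2 = 0.972196
Step 2: pi * AR * e = 3.14159 * 13.6 * 0.76 = 32.471502
Step 3: CDi = 0.972196 / 32.471502 = 0.02994

0.02994


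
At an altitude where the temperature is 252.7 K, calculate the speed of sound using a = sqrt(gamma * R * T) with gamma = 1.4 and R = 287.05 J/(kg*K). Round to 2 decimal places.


Step 1: gamma * R * T = 1.4 * 287.05 * 252.7 = 101552.549
Step 2: a = sqrt(101552.549) = 318.67 m/s

318.67


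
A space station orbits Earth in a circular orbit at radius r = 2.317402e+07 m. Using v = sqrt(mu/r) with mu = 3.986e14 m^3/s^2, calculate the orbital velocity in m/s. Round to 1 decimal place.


Step 1: mu / r = 3.986e14 / 2.317402e+07 = 17200295.8485
Step 2: v = sqrt(17200295.8485) = 4147.3 m/s

4147.3


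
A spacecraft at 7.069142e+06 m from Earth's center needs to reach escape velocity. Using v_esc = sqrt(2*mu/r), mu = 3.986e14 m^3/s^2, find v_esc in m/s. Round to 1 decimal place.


Step 1: 2*mu/r = 2 * 3.986e14 / 7.069142e+06 = 112771818.7016
Step 2: v_esc = sqrt(112771818.7016) = 10619.4 m/s

10619.4


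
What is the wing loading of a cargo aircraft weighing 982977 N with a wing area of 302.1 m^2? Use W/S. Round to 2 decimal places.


Step 1: Wing loading = W / S = 982977 / 302.1
Step 2: Wing loading = 3253.81 N/m^2

3253.81


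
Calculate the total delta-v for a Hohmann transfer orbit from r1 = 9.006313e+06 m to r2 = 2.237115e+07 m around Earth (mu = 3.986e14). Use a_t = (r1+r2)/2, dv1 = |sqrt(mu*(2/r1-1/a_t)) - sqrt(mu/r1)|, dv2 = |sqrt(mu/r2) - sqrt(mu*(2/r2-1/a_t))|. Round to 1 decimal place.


Step 1: Transfer semi-major axis a_t = (9.006313e+06 + 2.237115e+07) / 2 = 1.568873e+07 m
Step 2: v1 (circular at r1) = sqrt(mu/r1) = 6652.66 m/s
Step 3: v_t1 = sqrt(mu*(2/r1 - 1/a_t)) = 7944.11 m/s
Step 4: dv1 = |7944.11 - 6652.66| = 1291.46 m/s
Step 5: v2 (circular at r2) = 4221.09 m/s, v_t2 = 3198.19 m/s
Step 6: dv2 = |4221.09 - 3198.19| = 1022.9 m/s
Step 7: Total delta-v = 1291.46 + 1022.9 = 2314.4 m/s

2314.4


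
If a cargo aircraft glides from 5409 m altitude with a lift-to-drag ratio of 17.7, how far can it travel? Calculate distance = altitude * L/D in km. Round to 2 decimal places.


Step 1: Glide distance = altitude * L/D = 5409 * 17.7 = 95739.3 m
Step 2: Convert to km: 95739.3 / 1000 = 95.74 km

95.74


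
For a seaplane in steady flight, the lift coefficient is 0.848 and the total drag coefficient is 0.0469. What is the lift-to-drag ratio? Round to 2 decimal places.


Step 1: L/D = CL / CD = 0.848 / 0.0469
Step 2: L/D = 18.08

18.08


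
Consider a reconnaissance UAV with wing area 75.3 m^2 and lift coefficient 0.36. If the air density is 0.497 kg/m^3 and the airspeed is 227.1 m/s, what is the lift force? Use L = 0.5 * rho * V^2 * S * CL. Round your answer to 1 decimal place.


Step 1: Calculate dynamic pressure q = 0.5 * 0.497 * 227.1^2 = 0.5 * 0.497 * 51574.41 = 12816.2409 Pa
Step 2: Multiply by wing area and lift coefficient: L = 12816.2409 * 75.3 * 0.36
Step 3: L = 965062.9386 * 0.36 = 347422.7 N

347422.7


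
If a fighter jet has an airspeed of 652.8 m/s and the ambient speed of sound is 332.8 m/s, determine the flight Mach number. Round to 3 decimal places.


Step 1: M = V / a = 652.8 / 332.8
Step 2: M = 1.962

1.962


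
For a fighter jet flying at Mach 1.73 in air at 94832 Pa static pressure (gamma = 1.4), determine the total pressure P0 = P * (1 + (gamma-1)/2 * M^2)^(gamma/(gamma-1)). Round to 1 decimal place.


Step 1: (gamma-1)/2 * M^2 = 0.2 * 2.9929 = 0.59858
Step 2: 1 + 0.59858 = 1.59858
Step 3: Exponent gamma/(gamma-1) = 3.5
Step 4: P0 = 94832 * 1.59858^3.5 = 489807.3 Pa

489807.3


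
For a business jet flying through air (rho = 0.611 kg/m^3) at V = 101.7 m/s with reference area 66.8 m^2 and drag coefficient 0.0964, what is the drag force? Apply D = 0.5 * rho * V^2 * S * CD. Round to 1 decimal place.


Step 1: Dynamic pressure q = 0.5 * 0.611 * 101.7^2 = 3159.7529 Pa
Step 2: Drag D = q * S * CD = 3159.7529 * 66.8 * 0.0964
Step 3: D = 20347.3 N

20347.3


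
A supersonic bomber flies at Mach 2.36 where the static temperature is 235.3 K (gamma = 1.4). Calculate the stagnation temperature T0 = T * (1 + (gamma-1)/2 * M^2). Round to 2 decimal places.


Step 1: (gamma-1)/2 = 0.2
Step 2: M^2 = 5.5696
Step 3: 1 + 0.2 * 5.5696 = 2.11392
Step 4: T0 = 235.3 * 2.11392 = 497.41 K

497.41


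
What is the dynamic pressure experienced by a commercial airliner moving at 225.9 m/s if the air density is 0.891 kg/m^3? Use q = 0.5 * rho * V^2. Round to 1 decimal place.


Step 1: V^2 = 225.9^2 = 51030.81
Step 2: q = 0.5 * 0.891 * 51030.81
Step 3: q = 22734.2 Pa

22734.2


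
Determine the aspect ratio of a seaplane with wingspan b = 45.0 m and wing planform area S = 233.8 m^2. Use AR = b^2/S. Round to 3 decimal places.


Step 1: b^2 = 45.0^2 = 2025.0
Step 2: AR = 2025.0 / 233.8 = 8.661

8.661


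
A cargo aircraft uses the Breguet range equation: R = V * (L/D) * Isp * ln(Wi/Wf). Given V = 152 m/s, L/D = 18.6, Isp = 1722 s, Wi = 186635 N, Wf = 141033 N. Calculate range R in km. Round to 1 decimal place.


Step 1: Coefficient = V * (L/D) * Isp = 152 * 18.6 * 1722 = 4868438.4 m
Step 2: Wi/Wf = 186635 / 141033 = 1.323343
Step 3: ln(1.323343) = 0.280161
Step 4: R = 4868438.4 * 0.280161 = 1363946.2 m = 1363.9 km

1363.9


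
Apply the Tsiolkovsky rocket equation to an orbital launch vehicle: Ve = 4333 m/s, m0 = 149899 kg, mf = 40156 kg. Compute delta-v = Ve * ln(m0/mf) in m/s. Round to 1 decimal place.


Step 1: Mass ratio m0/mf = 149899 / 40156 = 3.732917
Step 2: ln(3.732917) = 1.31719
Step 3: delta-v = 4333 * 1.31719 = 5707.4 m/s

5707.4


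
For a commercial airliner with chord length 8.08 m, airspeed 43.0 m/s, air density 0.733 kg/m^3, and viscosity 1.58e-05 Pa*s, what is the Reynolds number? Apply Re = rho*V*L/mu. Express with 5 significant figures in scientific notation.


Step 1: Numerator = rho * V * L = 0.733 * 43.0 * 8.08 = 254.67352
Step 2: Re = 254.67352 / 1.58e-05
Step 3: Re = 1.6119e+07

1.6119e+07


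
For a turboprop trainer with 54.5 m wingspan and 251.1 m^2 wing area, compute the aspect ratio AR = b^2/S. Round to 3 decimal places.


Step 1: b^2 = 54.5^2 = 2970.25
Step 2: AR = 2970.25 / 251.1 = 11.829

11.829


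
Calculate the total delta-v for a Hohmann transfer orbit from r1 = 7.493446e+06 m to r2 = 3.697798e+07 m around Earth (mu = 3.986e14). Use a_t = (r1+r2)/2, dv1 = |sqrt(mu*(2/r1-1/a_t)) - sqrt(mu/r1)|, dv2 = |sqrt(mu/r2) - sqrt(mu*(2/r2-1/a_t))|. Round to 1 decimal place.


Step 1: Transfer semi-major axis a_t = (7.493446e+06 + 3.697798e+07) / 2 = 2.223571e+07 m
Step 2: v1 (circular at r1) = sqrt(mu/r1) = 7293.36 m/s
Step 3: v_t1 = sqrt(mu*(2/r1 - 1/a_t)) = 9405.33 m/s
Step 4: dv1 = |9405.33 - 7293.36| = 2111.96 m/s
Step 5: v2 (circular at r2) = 3283.2 m/s, v_t2 = 1905.95 m/s
Step 6: dv2 = |3283.2 - 1905.95| = 1377.24 m/s
Step 7: Total delta-v = 2111.96 + 1377.24 = 3489.2 m/s

3489.2


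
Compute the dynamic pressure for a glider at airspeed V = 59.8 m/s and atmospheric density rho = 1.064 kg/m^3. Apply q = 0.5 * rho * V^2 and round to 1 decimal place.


Step 1: V^2 = 59.8^2 = 3576.04
Step 2: q = 0.5 * 1.064 * 3576.04
Step 3: q = 1902.5 Pa

1902.5


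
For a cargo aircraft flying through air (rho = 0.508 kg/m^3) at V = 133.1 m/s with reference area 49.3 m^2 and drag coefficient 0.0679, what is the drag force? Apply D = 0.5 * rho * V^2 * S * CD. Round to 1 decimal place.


Step 1: Dynamic pressure q = 0.5 * 0.508 * 133.1^2 = 4499.7649 Pa
Step 2: Drag D = q * S * CD = 4499.7649 * 49.3 * 0.0679
Step 3: D = 15062.8 N

15062.8


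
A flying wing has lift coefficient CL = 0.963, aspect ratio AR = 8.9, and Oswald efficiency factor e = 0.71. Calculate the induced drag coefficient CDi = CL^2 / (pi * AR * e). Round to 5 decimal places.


Step 1: CL^2 = 0.963^2 = 0.927369
Step 2: pi * AR * e = 3.14159 * 8.9 * 0.71 = 19.851724
Step 3: CDi = 0.927369 / 19.851724 = 0.04671

0.04671


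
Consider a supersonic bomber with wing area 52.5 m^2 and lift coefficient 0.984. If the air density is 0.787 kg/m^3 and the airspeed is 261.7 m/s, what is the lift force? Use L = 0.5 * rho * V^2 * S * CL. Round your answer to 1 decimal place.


Step 1: Calculate dynamic pressure q = 0.5 * 0.787 * 261.7^2 = 0.5 * 0.787 * 68486.89 = 26949.5912 Pa
Step 2: Multiply by wing area and lift coefficient: L = 26949.5912 * 52.5 * 0.984
Step 3: L = 1414853.5388 * 0.984 = 1392215.9 N

1392215.9


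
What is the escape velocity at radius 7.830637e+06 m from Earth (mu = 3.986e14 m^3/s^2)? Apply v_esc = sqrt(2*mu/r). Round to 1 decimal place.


Step 1: 2*mu/r = 2 * 3.986e14 / 7.830637e+06 = 101805255.4345
Step 2: v_esc = sqrt(101805255.4345) = 10089.9 m/s

10089.9


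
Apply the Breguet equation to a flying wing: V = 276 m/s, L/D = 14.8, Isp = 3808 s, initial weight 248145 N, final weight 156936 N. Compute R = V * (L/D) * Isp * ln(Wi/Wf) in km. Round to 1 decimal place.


Step 1: Coefficient = V * (L/D) * Isp = 276 * 14.8 * 3808 = 15554918.4 m
Step 2: Wi/Wf = 248145 / 156936 = 1.581186
Step 3: ln(1.581186) = 0.458175
Step 4: R = 15554918.4 * 0.458175 = 7126877.4 m = 7126.9 km

7126.9


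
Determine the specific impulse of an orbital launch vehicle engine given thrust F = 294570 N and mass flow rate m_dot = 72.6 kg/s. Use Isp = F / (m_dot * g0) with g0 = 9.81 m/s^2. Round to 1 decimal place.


Step 1: m_dot * g0 = 72.6 * 9.81 = 712.21
Step 2: Isp = 294570 / 712.21 = 413.6 s

413.6


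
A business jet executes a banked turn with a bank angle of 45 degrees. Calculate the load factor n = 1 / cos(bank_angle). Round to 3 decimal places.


Step 1: Convert 45 degrees to radians = 0.785398
Step 2: cos(45 deg) = 0.707107
Step 3: n = 1 / 0.707107 = 1.414

1.414


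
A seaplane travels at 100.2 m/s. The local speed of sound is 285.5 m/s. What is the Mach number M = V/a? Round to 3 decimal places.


Step 1: M = V / a = 100.2 / 285.5
Step 2: M = 0.351

0.351


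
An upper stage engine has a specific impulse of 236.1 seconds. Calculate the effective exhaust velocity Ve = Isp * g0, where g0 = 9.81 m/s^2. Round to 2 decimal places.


Step 1: Ve = Isp * g0 = 236.1 * 9.81
Step 2: Ve = 2316.14 m/s

2316.14


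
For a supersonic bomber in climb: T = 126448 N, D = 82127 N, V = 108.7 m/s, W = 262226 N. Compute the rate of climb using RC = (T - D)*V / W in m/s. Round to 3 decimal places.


Step 1: Excess thrust = T - D = 126448 - 82127 = 44321 N
Step 2: Excess power = 44321 * 108.7 = 4817692.7 W
Step 3: RC = 4817692.7 / 262226 = 18.372 m/s

18.372


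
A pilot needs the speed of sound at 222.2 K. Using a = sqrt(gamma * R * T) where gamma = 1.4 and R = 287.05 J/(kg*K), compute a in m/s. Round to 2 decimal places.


Step 1: gamma * R * T = 1.4 * 287.05 * 222.2 = 89295.514
Step 2: a = sqrt(89295.514) = 298.82 m/s

298.82


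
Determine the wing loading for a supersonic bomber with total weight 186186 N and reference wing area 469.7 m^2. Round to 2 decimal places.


Step 1: Wing loading = W / S = 186186 / 469.7
Step 2: Wing loading = 396.39 N/m^2

396.39


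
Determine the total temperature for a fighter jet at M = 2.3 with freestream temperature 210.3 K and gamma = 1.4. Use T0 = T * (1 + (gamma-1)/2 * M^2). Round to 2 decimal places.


Step 1: (gamma-1)/2 = 0.2
Step 2: M^2 = 5.29
Step 3: 1 + 0.2 * 5.29 = 2.058
Step 4: T0 = 210.3 * 2.058 = 432.80 K

432.80


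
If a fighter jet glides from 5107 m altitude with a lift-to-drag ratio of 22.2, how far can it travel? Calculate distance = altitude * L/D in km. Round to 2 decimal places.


Step 1: Glide distance = altitude * L/D = 5107 * 22.2 = 113375.4 m
Step 2: Convert to km: 113375.4 / 1000 = 113.38 km

113.38


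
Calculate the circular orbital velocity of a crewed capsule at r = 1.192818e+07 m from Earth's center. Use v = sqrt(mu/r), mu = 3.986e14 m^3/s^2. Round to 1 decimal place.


Step 1: mu / r = 3.986e14 / 1.192818e+07 = 33416665.4091
Step 2: v = sqrt(33416665.4091) = 5780.7 m/s

5780.7


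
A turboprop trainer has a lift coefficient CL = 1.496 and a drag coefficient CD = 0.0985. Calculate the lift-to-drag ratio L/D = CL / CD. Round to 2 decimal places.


Step 1: L/D = CL / CD = 1.496 / 0.0985
Step 2: L/D = 15.19

15.19


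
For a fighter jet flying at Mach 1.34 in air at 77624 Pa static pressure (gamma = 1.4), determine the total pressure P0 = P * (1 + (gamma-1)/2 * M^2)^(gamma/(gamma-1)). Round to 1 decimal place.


Step 1: (gamma-1)/2 * M^2 = 0.2 * 1.7956 = 0.35912
Step 2: 1 + 0.35912 = 1.35912
Step 3: Exponent gamma/(gamma-1) = 3.5
Step 4: P0 = 77624 * 1.35912^3.5 = 227194.8 Pa

227194.8


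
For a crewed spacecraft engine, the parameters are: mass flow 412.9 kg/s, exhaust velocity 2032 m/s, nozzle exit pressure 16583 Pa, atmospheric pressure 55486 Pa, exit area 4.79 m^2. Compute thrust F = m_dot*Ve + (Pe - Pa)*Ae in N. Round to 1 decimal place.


Step 1: Momentum thrust = m_dot * Ve = 412.9 * 2032 = 839012.8 N
Step 2: Pressure thrust = (Pe - Pa) * Ae = (16583 - 55486) * 4.79 = -186345.37 N
Step 3: Total thrust F = 839012.8 + -186345.37 = 652667.4 N

652667.4


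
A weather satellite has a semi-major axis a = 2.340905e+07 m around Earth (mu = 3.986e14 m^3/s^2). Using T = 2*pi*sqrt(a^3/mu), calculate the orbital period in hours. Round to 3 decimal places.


Step 1: a^3 / mu = 1.282778e+22 / 3.986e14 = 3.218208e+07
Step 2: sqrt(3.218208e+07) = 5672.9249 s
Step 3: T = 2*pi * 5672.9249 = 35644.04 s
Step 4: T in hours = 35644.04 / 3600 = 9.901 hours

9.901


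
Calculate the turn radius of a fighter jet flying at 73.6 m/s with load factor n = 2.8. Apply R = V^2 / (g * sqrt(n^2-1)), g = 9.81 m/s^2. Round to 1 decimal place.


Step 1: V^2 = 73.6^2 = 5416.96
Step 2: n^2 - 1 = 2.8^2 - 1 = 6.84
Step 3: sqrt(6.84) = 2.615339
Step 4: R = 5416.96 / (9.81 * 2.615339) = 211.1 m

211.1


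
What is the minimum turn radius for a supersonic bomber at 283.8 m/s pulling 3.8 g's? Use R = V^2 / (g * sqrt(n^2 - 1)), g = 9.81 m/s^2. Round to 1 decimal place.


Step 1: V^2 = 283.8^2 = 80542.44
Step 2: n^2 - 1 = 3.8^2 - 1 = 13.44
Step 3: sqrt(13.44) = 3.666061
Step 4: R = 80542.44 / (9.81 * 3.666061) = 2239.5 m

2239.5


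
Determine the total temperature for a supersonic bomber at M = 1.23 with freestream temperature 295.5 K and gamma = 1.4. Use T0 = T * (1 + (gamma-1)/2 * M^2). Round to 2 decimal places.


Step 1: (gamma-1)/2 = 0.2
Step 2: M^2 = 1.5129
Step 3: 1 + 0.2 * 1.5129 = 1.30258
Step 4: T0 = 295.5 * 1.30258 = 384.91 K

384.91


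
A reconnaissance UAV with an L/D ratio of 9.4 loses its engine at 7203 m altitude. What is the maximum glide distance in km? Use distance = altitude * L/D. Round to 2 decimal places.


Step 1: Glide distance = altitude * L/D = 7203 * 9.4 = 67708.2 m
Step 2: Convert to km: 67708.2 / 1000 = 67.71 km

67.71


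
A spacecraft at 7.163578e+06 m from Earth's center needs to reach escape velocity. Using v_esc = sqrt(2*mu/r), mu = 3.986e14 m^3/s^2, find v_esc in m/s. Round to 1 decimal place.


Step 1: 2*mu/r = 2 * 3.986e14 / 7.163578e+06 = 111285170.6228
Step 2: v_esc = sqrt(111285170.6228) = 10549.2 m/s

10549.2


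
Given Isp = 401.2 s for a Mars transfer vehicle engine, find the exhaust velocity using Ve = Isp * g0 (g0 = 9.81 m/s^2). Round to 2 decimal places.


Step 1: Ve = Isp * g0 = 401.2 * 9.81
Step 2: Ve = 3935.77 m/s

3935.77


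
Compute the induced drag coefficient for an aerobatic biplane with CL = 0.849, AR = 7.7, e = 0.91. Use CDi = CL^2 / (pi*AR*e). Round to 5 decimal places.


Step 1: CL^2 = 0.849^2 = 0.720801
Step 2: pi * AR * e = 3.14159 * 7.7 * 0.91 = 22.01314
Step 3: CDi = 0.720801 / 22.01314 = 0.03274

0.03274


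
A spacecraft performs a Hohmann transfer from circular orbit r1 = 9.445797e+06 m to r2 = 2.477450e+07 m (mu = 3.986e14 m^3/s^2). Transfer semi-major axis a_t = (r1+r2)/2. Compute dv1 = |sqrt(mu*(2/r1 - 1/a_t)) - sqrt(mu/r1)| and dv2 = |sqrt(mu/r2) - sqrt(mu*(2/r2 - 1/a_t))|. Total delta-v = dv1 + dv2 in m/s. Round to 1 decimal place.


Step 1: Transfer semi-major axis a_t = (9.445797e+06 + 2.477450e+07) / 2 = 1.711015e+07 m
Step 2: v1 (circular at r1) = sqrt(mu/r1) = 6496.05 m/s
Step 3: v_t1 = sqrt(mu*(2/r1 - 1/a_t)) = 7816.73 m/s
Step 4: dv1 = |7816.73 - 6496.05| = 1320.68 m/s
Step 5: v2 (circular at r2) = 4011.13 m/s, v_t2 = 2980.29 m/s
Step 6: dv2 = |4011.13 - 2980.29| = 1030.83 m/s
Step 7: Total delta-v = 1320.68 + 1030.83 = 2351.5 m/s

2351.5


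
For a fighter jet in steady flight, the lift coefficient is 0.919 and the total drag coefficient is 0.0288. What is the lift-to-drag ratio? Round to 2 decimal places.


Step 1: L/D = CL / CD = 0.919 / 0.0288
Step 2: L/D = 31.91

31.91


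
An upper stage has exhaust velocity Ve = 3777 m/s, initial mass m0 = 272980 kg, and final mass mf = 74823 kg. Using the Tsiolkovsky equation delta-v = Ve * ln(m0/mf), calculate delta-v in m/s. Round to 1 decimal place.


Step 1: Mass ratio m0/mf = 272980 / 74823 = 3.648343
Step 2: ln(3.648343) = 1.294273
Step 3: delta-v = 3777 * 1.294273 = 4888.5 m/s

4888.5


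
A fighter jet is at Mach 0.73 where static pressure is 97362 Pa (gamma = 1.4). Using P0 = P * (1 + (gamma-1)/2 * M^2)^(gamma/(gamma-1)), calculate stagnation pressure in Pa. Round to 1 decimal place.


Step 1: (gamma-1)/2 * M^2 = 0.2 * 0.5329 = 0.10658
Step 2: 1 + 0.10658 = 1.10658
Step 3: Exponent gamma/(gamma-1) = 3.5
Step 4: P0 = 97362 * 1.10658^3.5 = 138780.8 Pa

138780.8


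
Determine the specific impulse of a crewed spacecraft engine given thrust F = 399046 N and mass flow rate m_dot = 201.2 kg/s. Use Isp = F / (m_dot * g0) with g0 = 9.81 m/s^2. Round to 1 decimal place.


Step 1: m_dot * g0 = 201.2 * 9.81 = 1973.77
Step 2: Isp = 399046 / 1973.77 = 202.2 s

202.2


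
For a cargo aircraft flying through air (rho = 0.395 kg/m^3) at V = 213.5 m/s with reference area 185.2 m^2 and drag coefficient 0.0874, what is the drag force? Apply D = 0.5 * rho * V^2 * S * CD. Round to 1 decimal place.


Step 1: Dynamic pressure q = 0.5 * 0.395 * 213.5^2 = 9002.4944 Pa
Step 2: Drag D = q * S * CD = 9002.4944 * 185.2 * 0.0874
Step 3: D = 145718.7 N

145718.7


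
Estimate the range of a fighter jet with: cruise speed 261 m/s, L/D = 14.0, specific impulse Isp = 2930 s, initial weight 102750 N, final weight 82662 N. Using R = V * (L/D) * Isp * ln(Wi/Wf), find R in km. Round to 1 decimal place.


Step 1: Coefficient = V * (L/D) * Isp = 261 * 14.0 * 2930 = 10706220.0 m
Step 2: Wi/Wf = 102750 / 82662 = 1.243014
Step 3: ln(1.243014) = 0.217539
Step 4: R = 10706220.0 * 0.217539 = 2329018.8 m = 2329.0 km

2329.0


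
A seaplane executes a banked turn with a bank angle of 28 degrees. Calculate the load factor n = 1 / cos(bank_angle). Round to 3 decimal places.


Step 1: Convert 28 degrees to radians = 0.488692
Step 2: cos(28 deg) = 0.882948
Step 3: n = 1 / 0.882948 = 1.133

1.133


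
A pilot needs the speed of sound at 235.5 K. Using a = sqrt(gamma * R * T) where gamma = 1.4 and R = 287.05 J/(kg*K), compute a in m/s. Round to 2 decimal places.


Step 1: gamma * R * T = 1.4 * 287.05 * 235.5 = 94640.385
Step 2: a = sqrt(94640.385) = 307.64 m/s

307.64


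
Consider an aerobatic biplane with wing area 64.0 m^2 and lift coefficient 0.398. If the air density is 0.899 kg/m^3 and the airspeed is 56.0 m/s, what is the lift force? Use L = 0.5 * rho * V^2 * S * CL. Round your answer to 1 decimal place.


Step 1: Calculate dynamic pressure q = 0.5 * 0.899 * 56.0^2 = 0.5 * 0.899 * 3136.0 = 1409.632 Pa
Step 2: Multiply by wing area and lift coefficient: L = 1409.632 * 64.0 * 0.398
Step 3: L = 90216.448 * 0.398 = 35906.1 N

35906.1


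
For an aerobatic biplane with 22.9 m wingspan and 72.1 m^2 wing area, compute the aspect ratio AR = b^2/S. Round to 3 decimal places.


Step 1: b^2 = 22.9^2 = 524.41
Step 2: AR = 524.41 / 72.1 = 7.273

7.273


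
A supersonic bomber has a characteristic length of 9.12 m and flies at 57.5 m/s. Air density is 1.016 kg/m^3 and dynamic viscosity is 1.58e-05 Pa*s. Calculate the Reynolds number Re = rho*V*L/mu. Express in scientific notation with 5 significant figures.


Step 1: Numerator = rho * V * L = 1.016 * 57.5 * 9.12 = 532.7904
Step 2: Re = 532.7904 / 1.58e-05
Step 3: Re = 3.3721e+07

3.3721e+07


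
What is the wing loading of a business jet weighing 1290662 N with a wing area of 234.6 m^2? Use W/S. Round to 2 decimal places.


Step 1: Wing loading = W / S = 1290662 / 234.6
Step 2: Wing loading = 5501.54 N/m^2

5501.54


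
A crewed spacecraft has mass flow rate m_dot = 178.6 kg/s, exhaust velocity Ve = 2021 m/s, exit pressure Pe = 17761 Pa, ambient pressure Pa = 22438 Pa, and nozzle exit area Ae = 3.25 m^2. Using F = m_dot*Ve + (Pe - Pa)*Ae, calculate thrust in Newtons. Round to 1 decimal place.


Step 1: Momentum thrust = m_dot * Ve = 178.6 * 2021 = 360950.6 N
Step 2: Pressure thrust = (Pe - Pa) * Ae = (17761 - 22438) * 3.25 = -15200.25 N
Step 3: Total thrust F = 360950.6 + -15200.25 = 345750.4 N

345750.4


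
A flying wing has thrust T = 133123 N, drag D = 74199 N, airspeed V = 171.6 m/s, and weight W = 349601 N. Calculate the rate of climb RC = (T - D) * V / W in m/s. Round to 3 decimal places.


Step 1: Excess thrust = T - D = 133123 - 74199 = 58924 N
Step 2: Excess power = 58924 * 171.6 = 10111358.4 W
Step 3: RC = 10111358.4 / 349601 = 28.923 m/s

28.923


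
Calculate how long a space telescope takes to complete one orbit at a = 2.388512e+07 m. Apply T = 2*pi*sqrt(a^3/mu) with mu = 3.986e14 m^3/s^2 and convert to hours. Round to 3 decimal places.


Step 1: a^3 / mu = 1.362644e+22 / 3.986e14 = 3.418574e+07
Step 2: sqrt(3.418574e+07) = 5846.8573 s
Step 3: T = 2*pi * 5846.8573 = 36736.89 s
Step 4: T in hours = 36736.89 / 3600 = 10.205 hours

10.205


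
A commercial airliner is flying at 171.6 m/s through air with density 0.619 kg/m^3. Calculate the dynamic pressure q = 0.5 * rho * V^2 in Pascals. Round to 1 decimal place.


Step 1: V^2 = 171.6^2 = 29446.56
Step 2: q = 0.5 * 0.619 * 29446.56
Step 3: q = 9113.7 Pa

9113.7


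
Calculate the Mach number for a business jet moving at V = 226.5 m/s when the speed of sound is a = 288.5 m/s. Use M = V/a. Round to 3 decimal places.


Step 1: M = V / a = 226.5 / 288.5
Step 2: M = 0.785

0.785


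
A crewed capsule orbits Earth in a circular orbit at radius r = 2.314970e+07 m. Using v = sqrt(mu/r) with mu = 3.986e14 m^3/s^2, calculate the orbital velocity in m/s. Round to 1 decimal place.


Step 1: mu / r = 3.986e14 / 2.314970e+07 = 17218365.6808
Step 2: v = sqrt(17218365.6808) = 4149.5 m/s

4149.5


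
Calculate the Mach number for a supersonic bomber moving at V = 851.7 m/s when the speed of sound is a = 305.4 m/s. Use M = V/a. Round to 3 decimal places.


Step 1: M = V / a = 851.7 / 305.4
Step 2: M = 2.789

2.789


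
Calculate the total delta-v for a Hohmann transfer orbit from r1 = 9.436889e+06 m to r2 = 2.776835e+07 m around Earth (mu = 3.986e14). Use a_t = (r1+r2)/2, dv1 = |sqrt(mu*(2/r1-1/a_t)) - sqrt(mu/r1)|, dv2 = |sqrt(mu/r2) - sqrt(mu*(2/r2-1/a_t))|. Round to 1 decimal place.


Step 1: Transfer semi-major axis a_t = (9.436889e+06 + 2.776835e+07) / 2 = 1.860262e+07 m
Step 2: v1 (circular at r1) = sqrt(mu/r1) = 6499.12 m/s
Step 3: v_t1 = sqrt(mu*(2/r1 - 1/a_t)) = 7940.4 m/s
Step 4: dv1 = |7940.4 - 6499.12| = 1441.28 m/s
Step 5: v2 (circular at r2) = 3788.73 m/s, v_t2 = 2698.49 m/s
Step 6: dv2 = |3788.73 - 2698.49| = 1090.24 m/s
Step 7: Total delta-v = 1441.28 + 1090.24 = 2531.5 m/s

2531.5


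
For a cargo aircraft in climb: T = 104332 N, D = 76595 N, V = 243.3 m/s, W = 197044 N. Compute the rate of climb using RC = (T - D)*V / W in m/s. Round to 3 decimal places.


Step 1: Excess thrust = T - D = 104332 - 76595 = 27737 N
Step 2: Excess power = 27737 * 243.3 = 6748412.1 W
Step 3: RC = 6748412.1 / 197044 = 34.248 m/s

34.248


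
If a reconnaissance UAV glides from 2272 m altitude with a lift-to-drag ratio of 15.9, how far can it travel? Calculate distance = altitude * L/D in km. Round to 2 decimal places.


Step 1: Glide distance = altitude * L/D = 2272 * 15.9 = 36124.8 m
Step 2: Convert to km: 36124.8 / 1000 = 36.12 km

36.12


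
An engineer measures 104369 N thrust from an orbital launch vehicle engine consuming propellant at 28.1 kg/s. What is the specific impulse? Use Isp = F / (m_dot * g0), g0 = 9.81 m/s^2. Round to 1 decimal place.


Step 1: m_dot * g0 = 28.1 * 9.81 = 275.66
Step 2: Isp = 104369 / 275.66 = 378.6 s

378.6


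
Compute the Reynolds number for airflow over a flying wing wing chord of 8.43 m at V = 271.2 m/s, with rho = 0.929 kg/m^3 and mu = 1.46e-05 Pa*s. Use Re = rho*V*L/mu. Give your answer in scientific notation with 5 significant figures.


Step 1: Numerator = rho * V * L = 0.929 * 271.2 * 8.43 = 2123.894664
Step 2: Re = 2123.894664 / 1.46e-05
Step 3: Re = 1.4547e+08

1.4547e+08


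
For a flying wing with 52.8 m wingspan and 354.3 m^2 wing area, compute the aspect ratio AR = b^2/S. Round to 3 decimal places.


Step 1: b^2 = 52.8^2 = 2787.84
Step 2: AR = 2787.84 / 354.3 = 7.869

7.869


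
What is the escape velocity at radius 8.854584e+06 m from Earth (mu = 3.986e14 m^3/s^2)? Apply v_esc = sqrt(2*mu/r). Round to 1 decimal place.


Step 1: 2*mu/r = 2 * 3.986e14 / 8.854584e+06 = 90032462.2817
Step 2: v_esc = sqrt(90032462.2817) = 9488.5 m/s

9488.5


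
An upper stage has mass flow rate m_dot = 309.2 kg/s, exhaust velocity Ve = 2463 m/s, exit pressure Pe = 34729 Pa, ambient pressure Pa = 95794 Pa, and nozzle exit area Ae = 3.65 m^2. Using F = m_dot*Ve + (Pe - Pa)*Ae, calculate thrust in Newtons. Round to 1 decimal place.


Step 1: Momentum thrust = m_dot * Ve = 309.2 * 2463 = 761559.6 N
Step 2: Pressure thrust = (Pe - Pa) * Ae = (34729 - 95794) * 3.65 = -222887.25 N
Step 3: Total thrust F = 761559.6 + -222887.25 = 538672.4 N

538672.4


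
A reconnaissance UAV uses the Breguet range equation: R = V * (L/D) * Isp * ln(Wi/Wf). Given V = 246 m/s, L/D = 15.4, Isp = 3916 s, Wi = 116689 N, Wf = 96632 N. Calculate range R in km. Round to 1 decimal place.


Step 1: Coefficient = V * (L/D) * Isp = 246 * 15.4 * 3916 = 14835374.4 m
Step 2: Wi/Wf = 116689 / 96632 = 1.207561
Step 3: ln(1.207561) = 0.188602
Step 4: R = 14835374.4 * 0.188602 = 2797986.1 m = 2798.0 km

2798.0
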